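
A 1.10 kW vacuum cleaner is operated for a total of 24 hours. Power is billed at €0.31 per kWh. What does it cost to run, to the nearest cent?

Energy = 1.1 kW × 24 h = 26.4 kWh
Cost = 26.4 kWh × €0.31/kWh = €8.18

€8.18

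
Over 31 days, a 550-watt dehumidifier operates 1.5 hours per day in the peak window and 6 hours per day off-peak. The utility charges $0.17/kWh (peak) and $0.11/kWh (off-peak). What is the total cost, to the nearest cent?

Peak energy = 0.55 kW × 1.5 h × 31 = 25.575 kWh
Off-peak energy = 0.55 kW × 6 h × 31 = 102.3 kWh
Cost = 25.575 × $0.17 + 102.3 × $0.11 = $4.34775 + $11.253 = $15.60

$15.60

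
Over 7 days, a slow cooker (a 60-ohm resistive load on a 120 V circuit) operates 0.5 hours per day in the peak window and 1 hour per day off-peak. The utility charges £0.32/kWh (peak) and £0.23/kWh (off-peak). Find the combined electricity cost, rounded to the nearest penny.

£0.66

Power = V²/R = 120²/60 = 240 W = 0.24 kW
Peak energy = 0.24 kW × 0.5 h × 7 = 0.84 kWh
Off-peak energy = 0.24 kW × 1 h × 7 = 1.68 kWh
Cost = 0.84 × £0.32 + 1.68 × £0.23 = £0.2688 + £0.3864 = £0.66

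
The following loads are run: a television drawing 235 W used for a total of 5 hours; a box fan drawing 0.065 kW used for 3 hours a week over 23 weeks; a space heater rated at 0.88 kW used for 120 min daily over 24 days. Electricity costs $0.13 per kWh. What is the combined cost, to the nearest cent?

television: 0.235 kW × 5 h = 1.175 kWh
box fan: Runtime = 3 h/week × 23 weeks = 69 h
box fan: 0.065 kW × 69 h = 4.485 kWh
space heater: Runtime = 120 min × 24 = 2880 min = 48 h
space heater: 0.88 kW × 48 h = 42.24 kWh
Total energy = 47.9 kWh
Cost = 47.9 × $0.13 = $6.23

$6.23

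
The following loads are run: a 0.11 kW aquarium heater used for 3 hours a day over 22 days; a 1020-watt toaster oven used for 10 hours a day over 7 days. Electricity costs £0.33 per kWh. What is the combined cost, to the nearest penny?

£25.96

aquarium heater: Runtime = 3 h/day × 22 days = 66 h
aquarium heater: 0.11 kW × 66 h = 7.26 kWh
toaster oven: Runtime = 10 h/day × 7 days = 70 h
toaster oven: 1.02 kW × 70 h = 71.4 kWh
Total energy = 78.66 kWh
Cost = 78.66 × £0.33 = £25.96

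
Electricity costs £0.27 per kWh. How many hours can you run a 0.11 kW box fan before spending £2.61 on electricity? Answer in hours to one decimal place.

Energy available = £2.61 ÷ £0.27/kWh = 9.6667 kWh
Hours = 9.6667 kWh ÷ 0.11 kW = 87.9 h

87.9 h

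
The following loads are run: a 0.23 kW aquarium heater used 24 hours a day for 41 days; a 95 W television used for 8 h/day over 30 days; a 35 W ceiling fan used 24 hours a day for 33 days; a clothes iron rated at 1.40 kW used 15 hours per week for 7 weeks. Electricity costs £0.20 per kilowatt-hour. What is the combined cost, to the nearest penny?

£84.77

aquarium heater: Runtime = 24 h × 41 = 984 h
aquarium heater: 0.23 kW × 984 h = 226.32 kWh
television: Runtime = 8 h/day × 30 days = 240 h
television: 0.095 kW × 240 h = 22.8 kWh
ceiling fan: Runtime = 24 h × 33 = 792 h
ceiling fan: 0.035 kW × 792 h = 27.72 kWh
clothes iron: Runtime = 15 h/week × 7 weeks = 105 h
clothes iron: 1.4 kW × 105 h = 147 kWh
Total energy = 423.84 kWh
Cost = 423.84 × £0.20 = £84.77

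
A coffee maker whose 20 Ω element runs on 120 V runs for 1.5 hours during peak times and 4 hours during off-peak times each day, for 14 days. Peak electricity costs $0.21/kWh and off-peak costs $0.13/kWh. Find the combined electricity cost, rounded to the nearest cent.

Power = V²/R = 120²/20 = 720 W = 0.72 kW
Peak energy = 0.72 kW × 1.5 h × 14 = 15.12 kWh
Off-peak energy = 0.72 kW × 4 h × 14 = 40.32 kWh
Cost = 15.12 × $0.21 + 40.32 × $0.13 = $3.1752 + $5.2416 = $8.42

$8.42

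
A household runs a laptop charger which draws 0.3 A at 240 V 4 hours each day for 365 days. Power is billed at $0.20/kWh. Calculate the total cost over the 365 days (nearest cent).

$21.02

Power = 0.3 A × 240 V = 72 W = 0.072 kW
Runtime = 4 h/day × 365 days = 1460 h
Energy = 0.072 kW × 1460 h = 105.12 kWh
Cost = 105.12 kWh × $0.20/kWh = $21.02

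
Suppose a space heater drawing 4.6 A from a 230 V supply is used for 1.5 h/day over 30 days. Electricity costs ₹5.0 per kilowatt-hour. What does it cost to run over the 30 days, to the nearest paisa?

Power = 4.6 A × 230 V = 1058 W = 1.058 kW
Runtime = 1.5 h/day × 30 days = 45 h
Energy = 1.058 kW × 45 h = 47.61 kWh
Cost = 47.61 kWh × ₹5.0/kWh = ₹238.05

₹238.05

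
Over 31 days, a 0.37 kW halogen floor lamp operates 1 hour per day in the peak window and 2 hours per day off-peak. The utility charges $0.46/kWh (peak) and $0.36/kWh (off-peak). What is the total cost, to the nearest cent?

Peak energy = 0.37 kW × 1 h × 31 = 11.47 kWh
Off-peak energy = 0.37 kW × 2 h × 31 = 22.94 kWh
Cost = 11.47 × $0.46 + 22.94 × $0.36 = $5.2762 + $8.2584 = $13.53

$13.53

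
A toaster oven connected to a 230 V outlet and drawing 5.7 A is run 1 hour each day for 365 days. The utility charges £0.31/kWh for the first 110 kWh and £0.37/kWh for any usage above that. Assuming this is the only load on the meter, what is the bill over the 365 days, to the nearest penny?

Power = 5.7 A × 230 V = 1311 W = 1.311 kW
Runtime = 1 h/day × 365 days = 365 h
Energy = 1.311 kW × 365 h = 478.515 kWh
Tier 1 (0–110 kWh): 110 × £0.31 = £34.1
Above 110 kWh: 368.515 × £0.37 = £136.35055
Bill = £170.45

£170.45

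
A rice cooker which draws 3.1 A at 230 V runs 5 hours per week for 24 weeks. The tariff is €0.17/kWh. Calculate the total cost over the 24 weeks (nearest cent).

€14.55

Power = 3.1 A × 230 V = 713 W = 0.713 kW
Runtime = 5 h/week × 24 weeks = 120 h
Energy = 0.713 kW × 120 h = 85.56 kWh
Cost = 85.56 kWh × €0.17/kWh = €14.55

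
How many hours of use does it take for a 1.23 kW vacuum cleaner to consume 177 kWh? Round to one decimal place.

143.9 h

Hours = 177 kWh ÷ 1.23 kW = 143.9 h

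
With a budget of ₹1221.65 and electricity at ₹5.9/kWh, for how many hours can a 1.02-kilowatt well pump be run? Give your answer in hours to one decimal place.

203.0 h

Energy available = ₹1221.65 ÷ ₹5.9/kWh = 207.0593 kWh
Hours = 207.0593 kWh ÷ 1.02 kW = 203.0 h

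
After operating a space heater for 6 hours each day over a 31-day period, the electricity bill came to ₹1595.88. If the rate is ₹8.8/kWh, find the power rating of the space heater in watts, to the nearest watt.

Energy = ₹1595.88 ÷ ₹8.8/kWh = 181.35 kWh
Runtime = 6 h/day × 31 days = 186 h
Power = 181.35 kWh ÷ 186 h = 0.975 kW = 975 W

975 W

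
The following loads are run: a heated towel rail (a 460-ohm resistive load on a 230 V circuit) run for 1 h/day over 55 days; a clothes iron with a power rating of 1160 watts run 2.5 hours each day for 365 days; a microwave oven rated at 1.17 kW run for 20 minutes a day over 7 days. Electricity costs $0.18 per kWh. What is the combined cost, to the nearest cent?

$192.16

heated towel rail: Power = V²/R = 230²/460 = 115 W = 0.115 kW
heated towel rail: Runtime = 1 h/day × 55 days = 55 h
heated towel rail: 0.115 kW × 55 h = 6.325 kWh
clothes iron: Runtime = 2.5 h/day × 365 days = 912.5 h
clothes iron: 1.16 kW × 912.5 h = 1058.5 kWh
microwave oven: Runtime = 20 min × 7 = 140 min = 2.333333… h
microwave oven: 1.17 kW × 2.333333… h = 2.73 kWh
Total energy = 1067.555 kWh
Cost = 1067.555 × $0.18 = $192.16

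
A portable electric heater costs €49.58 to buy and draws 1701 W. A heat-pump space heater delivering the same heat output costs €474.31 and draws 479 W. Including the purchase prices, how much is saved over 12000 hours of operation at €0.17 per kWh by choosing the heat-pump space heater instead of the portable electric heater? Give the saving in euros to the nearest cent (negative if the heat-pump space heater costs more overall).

portable electric heater: €49.58 + (1701/1000) kW × 12000 h × €0.17 = €49.58 + €3470.04 = €3519.62
heat-pump space heater: €474.31 + (479/1000) kW × 12000 h × €0.17 = €474.31 + €977.16 = €1451.47
Saving = €3519.62 − €1451.47 = €2068.15

€2068.15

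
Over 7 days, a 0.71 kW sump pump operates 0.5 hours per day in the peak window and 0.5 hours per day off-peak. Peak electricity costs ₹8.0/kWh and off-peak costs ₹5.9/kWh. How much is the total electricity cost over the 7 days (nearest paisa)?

Peak energy = 0.71 kW × 0.5 h × 7 = 2.485 kWh
Off-peak energy = 0.71 kW × 0.5 h × 7 = 2.485 kWh
Cost = 2.485 × ₹8.0 + 2.485 × ₹5.9 = ₹19.88 + ₹14.6615 = ₹34.54

₹34.54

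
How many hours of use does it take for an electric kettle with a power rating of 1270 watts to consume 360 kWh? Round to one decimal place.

283.5 h

Hours = 360 kWh ÷ 1.27 kW = 283.5 h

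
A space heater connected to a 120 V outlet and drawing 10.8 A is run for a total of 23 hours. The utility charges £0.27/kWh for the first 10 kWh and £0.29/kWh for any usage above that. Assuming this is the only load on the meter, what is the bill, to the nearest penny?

Power = 10.8 A × 120 V = 1296 W = 1.296 kW
Energy = 1.296 kW × 23 h = 29.808 kWh
Tier 1 (0–10 kWh): 10 × £0.27 = £2.7
Above 10 kWh: 19.808 × £0.29 = £5.74432
Bill = £8.44

£8.44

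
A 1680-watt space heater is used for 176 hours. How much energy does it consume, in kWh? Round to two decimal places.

Energy = 1.68 kW × 176 h = 295.68 kWh

295.68 kWh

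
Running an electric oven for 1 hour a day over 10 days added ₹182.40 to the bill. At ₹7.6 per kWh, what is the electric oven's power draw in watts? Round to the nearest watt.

Energy = ₹182.40 ÷ ₹7.6/kWh = 24 kWh
Runtime = 1 h/day × 10 days = 10 h
Power = 24 kWh ÷ 10 h = 2.4 kW = 2400 W

2400 W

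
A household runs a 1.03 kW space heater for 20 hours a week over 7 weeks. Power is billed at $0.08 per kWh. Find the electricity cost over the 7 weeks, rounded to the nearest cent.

Runtime = 20 h/week × 7 weeks = 140 h
Energy = 1.03 kW × 140 h = 144.2 kWh
Cost = 144.2 kWh × $0.08/kWh = $11.54

$11.54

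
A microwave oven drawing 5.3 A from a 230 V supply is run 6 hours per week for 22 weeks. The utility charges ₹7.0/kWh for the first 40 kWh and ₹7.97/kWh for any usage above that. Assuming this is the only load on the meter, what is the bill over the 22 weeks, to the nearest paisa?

₹1243.64

Power = 5.3 A × 230 V = 1219 W = 1.219 kW
Runtime = 6 h/week × 22 weeks = 132 h
Energy = 1.219 kW × 132 h = 160.908 kWh
Tier 1 (0–40 kWh): 40 × ₹7.0 = ₹280
Above 40 kWh: 120.908 × ₹7.97 = ₹963.63676
Bill = ₹1243.64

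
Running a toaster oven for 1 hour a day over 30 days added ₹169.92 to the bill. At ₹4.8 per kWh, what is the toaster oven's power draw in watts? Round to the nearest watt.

1180 W

Energy = ₹169.92 ÷ ₹4.8/kWh = 35.4 kWh
Runtime = 1 h/day × 30 days = 30 h
Power = 35.4 kWh ÷ 30 h = 1.18 kW = 1180 W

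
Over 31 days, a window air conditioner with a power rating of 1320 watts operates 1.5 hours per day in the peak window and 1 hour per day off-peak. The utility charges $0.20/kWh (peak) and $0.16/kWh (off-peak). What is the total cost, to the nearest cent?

$18.82

Peak energy = 1.32 kW × 1.5 h × 31 = 61.38 kWh
Off-peak energy = 1.32 kW × 1 h × 31 = 40.92 kWh
Cost = 61.38 × $0.20 + 40.92 × $0.16 = $12.276 + $6.5472 = $18.82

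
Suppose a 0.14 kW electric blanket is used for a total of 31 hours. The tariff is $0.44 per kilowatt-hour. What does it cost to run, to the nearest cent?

$1.91

Energy = 0.14 kW × 31 h = 4.34 kWh
Cost = 4.34 kWh × $0.44/kWh = $1.91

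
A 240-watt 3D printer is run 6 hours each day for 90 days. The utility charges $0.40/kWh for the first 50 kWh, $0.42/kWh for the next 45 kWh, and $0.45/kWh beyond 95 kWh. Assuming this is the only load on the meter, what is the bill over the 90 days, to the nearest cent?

Runtime = 6 h/day × 90 days = 540 h
Energy = 0.24 kW × 540 h = 129.6 kWh
Tier 1 (0–50 kWh): 50 × $0.40 = $20
Tier 2 (50–95 kWh): 45 × $0.42 = $18.9
Above 95 kWh: 34.6 × $0.45 = $15.57
Bill = $54.47

$54.47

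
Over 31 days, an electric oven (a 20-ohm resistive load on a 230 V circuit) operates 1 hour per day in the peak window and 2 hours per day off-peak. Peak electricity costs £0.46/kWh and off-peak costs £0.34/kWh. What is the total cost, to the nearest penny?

£93.47

Power = V²/R = 230²/20 = 2645 W = 2.645 kW
Peak energy = 2.645 kW × 1 h × 31 = 81.995 kWh
Off-peak energy = 2.645 kW × 2 h × 31 = 163.99 kWh
Cost = 81.995 × £0.46 + 163.99 × £0.34 = £37.7177 + £55.7566 = £93.47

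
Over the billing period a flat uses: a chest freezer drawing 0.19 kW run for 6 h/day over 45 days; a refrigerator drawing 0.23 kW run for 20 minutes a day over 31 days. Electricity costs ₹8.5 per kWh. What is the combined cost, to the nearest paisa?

₹456.25

chest freezer: Runtime = 6 h/day × 45 days = 270 h
chest freezer: 0.19 kW × 270 h = 51.3 kWh
refrigerator: Runtime = 20 min × 31 = 620 min = 10.333333… h
refrigerator: 0.23 kW × 10.333333… h = 2.376666… kWh
Total energy = 53.676666… kWh
Cost = 53.676666… × ₹8.5 = ₹456.25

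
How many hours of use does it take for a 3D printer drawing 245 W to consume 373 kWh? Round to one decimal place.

1522.4 h

Hours = 373 kWh ÷ 0.245 kW = 1522.4 h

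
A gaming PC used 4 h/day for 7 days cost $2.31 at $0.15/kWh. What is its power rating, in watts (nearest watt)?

Energy = $2.31 ÷ $0.15/kWh = 15.4 kWh
Runtime = 4 h/day × 7 days = 28 h
Power = 15.4 kWh ÷ 28 h = 0.55 kW = 550 W

550 W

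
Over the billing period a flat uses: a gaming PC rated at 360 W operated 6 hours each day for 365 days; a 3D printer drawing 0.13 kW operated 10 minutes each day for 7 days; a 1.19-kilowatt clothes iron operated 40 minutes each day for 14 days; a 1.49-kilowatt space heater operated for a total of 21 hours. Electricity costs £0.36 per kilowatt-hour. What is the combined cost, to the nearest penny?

gaming PC: Runtime = 6 h/day × 365 days = 2190 h
gaming PC: 0.36 kW × 2190 h = 788.4 kWh
3D printer: Runtime = 10 min × 7 = 70 min = 1.166666… h
3D printer: 0.13 kW × 1.166666… h = 0.151666… kWh
clothes iron: Runtime = 40 min × 14 = 560 min = 9.333333… h
clothes iron: 1.19 kW × 9.333333… h = 11.106666… kWh
space heater: 1.49 kW × 21 h = 31.29 kWh
Total energy = 830.948333… kWh
Cost = 830.948333… × £0.36 = £299.14

£299.14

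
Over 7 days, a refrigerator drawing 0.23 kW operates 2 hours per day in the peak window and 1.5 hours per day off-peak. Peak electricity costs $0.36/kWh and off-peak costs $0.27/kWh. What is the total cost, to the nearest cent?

$1.81

Peak energy = 0.23 kW × 2 h × 7 = 3.22 kWh
Off-peak energy = 0.23 kW × 1.5 h × 7 = 2.415 kWh
Cost = 3.22 × $0.36 + 2.415 × $0.27 = $1.1592 + $0.65205 = $1.81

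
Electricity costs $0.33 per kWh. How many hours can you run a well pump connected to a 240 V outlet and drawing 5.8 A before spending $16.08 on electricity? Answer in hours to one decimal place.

Power = 5.8 A × 240 V = 1392 W = 1.392 kW
Energy available = $16.08 ÷ $0.33/kWh = 48.7273 kWh
Hours = 48.7273 kWh ÷ 1.392 kW = 35.0 h

35.0 h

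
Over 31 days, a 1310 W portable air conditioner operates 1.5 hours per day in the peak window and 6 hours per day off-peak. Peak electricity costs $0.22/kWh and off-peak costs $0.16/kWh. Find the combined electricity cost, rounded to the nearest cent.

$52.39

Peak energy = 1.31 kW × 1.5 h × 31 = 60.915 kWh
Off-peak energy = 1.31 kW × 6 h × 31 = 243.66 kWh
Cost = 60.915 × $0.22 + 243.66 × $0.16 = $13.4013 + $38.9856 = $52.39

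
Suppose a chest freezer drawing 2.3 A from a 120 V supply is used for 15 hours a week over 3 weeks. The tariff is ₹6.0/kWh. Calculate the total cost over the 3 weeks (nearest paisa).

₹74.52

Power = 2.3 A × 120 V = 276 W = 0.276 kW
Runtime = 15 h/week × 3 weeks = 45 h
Energy = 0.276 kW × 45 h = 12.42 kWh
Cost = 12.42 kWh × ₹6.0/kWh = ₹74.52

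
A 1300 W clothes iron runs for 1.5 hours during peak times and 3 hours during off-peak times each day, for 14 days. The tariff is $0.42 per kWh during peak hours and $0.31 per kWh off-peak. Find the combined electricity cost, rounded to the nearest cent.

Peak energy = 1.3 kW × 1.5 h × 14 = 27.3 kWh
Off-peak energy = 1.3 kW × 3 h × 14 = 54.6 kWh
Cost = 27.3 × $0.42 + 54.6 × $0.31 = $11.466 + $16.926 = $28.39

$28.39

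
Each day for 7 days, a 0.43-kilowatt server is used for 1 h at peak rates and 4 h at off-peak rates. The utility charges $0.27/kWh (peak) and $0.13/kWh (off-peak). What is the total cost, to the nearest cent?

$2.38

Peak energy = 0.43 kW × 1 h × 7 = 3.01 kWh
Off-peak energy = 0.43 kW × 4 h × 7 = 12.04 kWh
Cost = 3.01 × $0.27 + 12.04 × $0.13 = $0.8127 + $1.5652 = $2.38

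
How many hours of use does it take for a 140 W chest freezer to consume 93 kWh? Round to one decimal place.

664.3 h

Hours = 93 kWh ÷ 0.14 kW = 664.3 h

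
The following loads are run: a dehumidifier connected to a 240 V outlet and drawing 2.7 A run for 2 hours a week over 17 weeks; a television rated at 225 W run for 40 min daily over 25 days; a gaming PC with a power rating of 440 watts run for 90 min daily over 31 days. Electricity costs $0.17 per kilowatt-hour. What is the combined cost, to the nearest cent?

dehumidifier: Power = 2.7 A × 240 V = 648 W = 0.648 kW
dehumidifier: Runtime = 2 h/week × 17 weeks = 34 h
dehumidifier: 0.648 kW × 34 h = 22.032 kWh
television: Runtime = 40 min × 25 = 1000 min = 16.666666… h
television: 0.225 kW × 16.666666… h = 3.75 kWh
gaming PC: Runtime = 90 min × 31 = 2790 min = 46.5 h
gaming PC: 0.44 kW × 46.5 h = 20.46 kWh
Total energy = 46.242 kWh
Cost = 46.242 × $0.17 = $7.86

$7.86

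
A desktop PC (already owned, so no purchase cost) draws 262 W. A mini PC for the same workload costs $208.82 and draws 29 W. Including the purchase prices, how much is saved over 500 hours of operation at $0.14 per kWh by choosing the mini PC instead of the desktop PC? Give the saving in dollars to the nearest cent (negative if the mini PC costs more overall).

-$192.51

desktop PC: $0.00 + (262/1000) kW × 500 h × $0.14 = $0.00 + $18.34 = $18.34
mini PC: $208.82 + (29/1000) kW × 500 h × $0.14 = $208.82 + $2.03 = $210.85
Saving = $18.34 − $210.85 = −$192.51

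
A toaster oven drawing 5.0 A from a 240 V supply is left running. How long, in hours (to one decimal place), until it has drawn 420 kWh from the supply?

350.0 h

Power = 5.0 A × 240 V = 1200 W = 1.2 kW
Hours = 420 kWh ÷ 1.2 kW = 350.0 h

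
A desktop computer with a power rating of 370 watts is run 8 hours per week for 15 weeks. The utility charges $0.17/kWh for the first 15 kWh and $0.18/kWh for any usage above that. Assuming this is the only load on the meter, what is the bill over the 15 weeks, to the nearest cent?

Runtime = 8 h/week × 15 weeks = 120 h
Energy = 0.37 kW × 120 h = 44.4 kWh
Tier 1 (0–15 kWh): 15 × $0.17 = $2.55
Above 15 kWh: 29.4 × $0.18 = $5.292
Bill = $7.84

$7.84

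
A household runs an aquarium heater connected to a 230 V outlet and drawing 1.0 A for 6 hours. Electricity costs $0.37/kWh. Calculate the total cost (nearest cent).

$0.51

Power = 1.0 A × 230 V = 230 W = 0.23 kW
Energy = 0.23 kW × 6 h = 1.38 kWh
Cost = 1.38 kWh × $0.37/kWh = $0.51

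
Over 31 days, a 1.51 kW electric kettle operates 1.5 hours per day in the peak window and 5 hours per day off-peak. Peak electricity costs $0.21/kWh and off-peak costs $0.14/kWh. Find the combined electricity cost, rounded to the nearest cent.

Peak energy = 1.51 kW × 1.5 h × 31 = 70.215 kWh
Off-peak energy = 1.51 kW × 5 h × 31 = 234.05 kWh
Cost = 70.215 × $0.21 + 234.05 × $0.14 = $14.74515 + $32.767 = $47.51

$47.51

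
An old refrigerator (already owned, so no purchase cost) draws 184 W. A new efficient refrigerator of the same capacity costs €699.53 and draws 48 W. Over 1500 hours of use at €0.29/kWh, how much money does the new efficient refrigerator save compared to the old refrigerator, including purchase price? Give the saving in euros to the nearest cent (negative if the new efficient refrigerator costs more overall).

old refrigerator: €0.00 + (184/1000) kW × 1500 h × €0.29 = €0.00 + €80.04 = €80.04
new efficient refrigerator: €699.53 + (48/1000) kW × 1500 h × €0.29 = €699.53 + €20.88 = €720.41
Saving = €80.04 − €720.41 = −€640.37

-€640.37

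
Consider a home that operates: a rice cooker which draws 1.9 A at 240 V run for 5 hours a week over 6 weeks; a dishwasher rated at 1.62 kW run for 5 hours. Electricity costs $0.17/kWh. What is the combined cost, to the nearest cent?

rice cooker: Power = 1.9 A × 240 V = 456 W = 0.456 kW
rice cooker: Runtime = 5 h/week × 6 weeks = 30 h
rice cooker: 0.456 kW × 30 h = 13.68 kWh
dishwasher: 1.62 kW × 5 h = 8.1 kWh
Total energy = 21.78 kWh
Cost = 21.78 × $0.17 = $3.70

$3.70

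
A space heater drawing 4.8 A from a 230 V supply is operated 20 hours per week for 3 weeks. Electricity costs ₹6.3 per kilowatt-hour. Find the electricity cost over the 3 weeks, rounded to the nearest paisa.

Power = 4.8 A × 230 V = 1104 W = 1.104 kW
Runtime = 20 h/week × 3 weeks = 60 h
Energy = 1.104 kW × 60 h = 66.24 kWh
Cost = 66.24 kWh × ₹6.3/kWh = ₹417.31

₹417.31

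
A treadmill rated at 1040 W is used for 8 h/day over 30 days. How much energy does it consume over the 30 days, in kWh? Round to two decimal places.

249.60 kWh

Runtime = 8 h/day × 30 days = 240 h
Energy = 1.04 kW × 240 h = 249.6 kWh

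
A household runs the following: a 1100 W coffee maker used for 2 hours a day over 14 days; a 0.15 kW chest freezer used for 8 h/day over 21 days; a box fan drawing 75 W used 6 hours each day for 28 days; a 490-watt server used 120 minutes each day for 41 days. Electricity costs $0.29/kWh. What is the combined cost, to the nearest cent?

$31.55

coffee maker: Runtime = 2 h/day × 14 days = 28 h
coffee maker: 1.1 kW × 28 h = 30.8 kWh
chest freezer: Runtime = 8 h/day × 21 days = 168 h
chest freezer: 0.15 kW × 168 h = 25.2 kWh
box fan: Runtime = 6 h/day × 28 days = 168 h
box fan: 0.075 kW × 168 h = 12.6 kWh
server: Runtime = 120 min × 41 = 4920 min = 82 h
server: 0.49 kW × 82 h = 40.18 kWh
Total energy = 108.78 kWh
Cost = 108.78 × $0.29 = $31.55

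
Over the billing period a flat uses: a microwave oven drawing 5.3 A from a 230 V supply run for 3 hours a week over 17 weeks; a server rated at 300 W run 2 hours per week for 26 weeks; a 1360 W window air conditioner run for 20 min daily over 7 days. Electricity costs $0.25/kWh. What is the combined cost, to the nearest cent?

microwave oven: Power = 5.3 A × 230 V = 1219 W = 1.219 kW
microwave oven: Runtime = 3 h/week × 17 weeks = 51 h
microwave oven: 1.219 kW × 51 h = 62.169 kWh
server: Runtime = 2 h/week × 26 weeks = 52 h
server: 0.3 kW × 52 h = 15.6 kWh
window air conditioner: Runtime = 20 min × 7 = 140 min = 2.333333… h
window air conditioner: 1.36 kW × 2.333333… h = 3.173333… kWh
Total energy = 80.942333… kWh
Cost = 80.942333… × $0.25 = $20.24

$20.24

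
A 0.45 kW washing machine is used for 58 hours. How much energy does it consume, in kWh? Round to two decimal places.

Energy = 0.45 kW × 58 h = 26.1 kWh

26.10 kWh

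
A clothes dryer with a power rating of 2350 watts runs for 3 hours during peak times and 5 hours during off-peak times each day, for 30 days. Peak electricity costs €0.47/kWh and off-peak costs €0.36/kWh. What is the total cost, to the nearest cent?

€226.31

Peak energy = 2.35 kW × 3 h × 30 = 211.5 kWh
Off-peak energy = 2.35 kW × 5 h × 30 = 352.5 kWh
Cost = 211.5 × €0.47 + 352.5 × €0.36 = €99.405 + €126.9 = €226.31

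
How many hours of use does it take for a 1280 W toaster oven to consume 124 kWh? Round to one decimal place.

Hours = 124 kWh ÷ 1.28 kW = 96.9 h

96.9 h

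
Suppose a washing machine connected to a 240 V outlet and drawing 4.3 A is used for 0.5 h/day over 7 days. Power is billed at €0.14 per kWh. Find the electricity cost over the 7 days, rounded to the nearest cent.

€0.51

Power = 4.3 A × 240 V = 1032 W = 1.032 kW
Runtime = 0.5 h/day × 7 days = 3.5 h
Energy = 1.032 kW × 3.5 h = 3.612 kWh
Cost = 3.612 kWh × €0.14/kWh = €0.51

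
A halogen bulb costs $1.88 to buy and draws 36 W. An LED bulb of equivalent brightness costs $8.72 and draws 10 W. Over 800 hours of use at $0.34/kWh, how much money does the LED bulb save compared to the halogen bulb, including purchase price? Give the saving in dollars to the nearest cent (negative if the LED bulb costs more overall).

halogen bulb: $1.88 + (36/1000) kW × 800 h × $0.34 = $1.88 + $9.792 = $11.672
LED bulb: $8.72 + (10/1000) kW × 800 h × $0.34 = $8.72 + $2.72 = $11.44
Saving = $11.672 − $11.44 = $0.232 → $0.23

$0.23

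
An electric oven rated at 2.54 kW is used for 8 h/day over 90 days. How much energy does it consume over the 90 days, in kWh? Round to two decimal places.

Runtime = 8 h/day × 90 days = 720 h
Energy = 2.54 kW × 720 h = 1828.8 kWh

1828.80 kWh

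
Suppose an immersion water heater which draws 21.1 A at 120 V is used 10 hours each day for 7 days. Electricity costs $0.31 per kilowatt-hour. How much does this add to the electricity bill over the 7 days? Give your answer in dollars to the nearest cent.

Power = 21.1 A × 120 V = 2532 W = 2.532 kW
Runtime = 10 h/day × 7 days = 70 h
Energy = 2.532 kW × 70 h = 177.24 kWh
Cost = 177.24 kWh × $0.31/kWh = $54.94

$54.94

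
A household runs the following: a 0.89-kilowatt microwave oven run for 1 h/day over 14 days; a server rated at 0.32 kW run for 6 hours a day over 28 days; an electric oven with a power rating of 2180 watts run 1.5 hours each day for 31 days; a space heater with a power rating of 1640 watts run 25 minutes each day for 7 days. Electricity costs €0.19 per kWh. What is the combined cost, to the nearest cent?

microwave oven: Runtime = 1 h/day × 14 days = 14 h
microwave oven: 0.89 kW × 14 h = 12.46 kWh
server: Runtime = 6 h/day × 28 days = 168 h
server: 0.32 kW × 168 h = 53.76 kWh
electric oven: Runtime = 1.5 h/day × 31 days = 46.5 h
electric oven: 2.18 kW × 46.5 h = 101.37 kWh
space heater: Runtime = 25 min × 7 = 175 min = 2.916666… h
space heater: 1.64 kW × 2.916666… h = 4.783333… kWh
Total energy = 172.373333… kWh
Cost = 172.373333… × €0.19 = €32.75

€32.75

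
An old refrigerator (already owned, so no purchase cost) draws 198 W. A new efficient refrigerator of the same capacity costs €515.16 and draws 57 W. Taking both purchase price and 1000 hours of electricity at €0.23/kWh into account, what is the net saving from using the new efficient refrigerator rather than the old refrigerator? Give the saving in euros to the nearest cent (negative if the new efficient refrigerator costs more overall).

-€482.73

old refrigerator: €0.00 + (198/1000) kW × 1000 h × €0.23 = €0.00 + €45.54 = €45.54
new efficient refrigerator: €515.16 + (57/1000) kW × 1000 h × €0.23 = €515.16 + €13.11 = €528.27
Saving = €45.54 − €528.27 = −€482.73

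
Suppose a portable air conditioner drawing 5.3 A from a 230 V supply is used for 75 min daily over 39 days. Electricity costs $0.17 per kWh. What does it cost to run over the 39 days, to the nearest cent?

Power = 5.3 A × 230 V = 1219 W = 1.219 kW
Runtime = 75 min × 39 = 2925 min = 48.75 h
Energy = 1.219 kW × 48.75 h = 59.42625 kWh
Cost = 59.42625 kWh × $0.17/kWh = $10.10

$10.10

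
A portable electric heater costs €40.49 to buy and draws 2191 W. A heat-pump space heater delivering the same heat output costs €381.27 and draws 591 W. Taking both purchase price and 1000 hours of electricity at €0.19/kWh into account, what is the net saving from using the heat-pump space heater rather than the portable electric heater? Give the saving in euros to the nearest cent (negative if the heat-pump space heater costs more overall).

-€36.78

portable electric heater: €40.49 + (2191/1000) kW × 1000 h × €0.19 = €40.49 + €416.29 = €456.78
heat-pump space heater: €381.27 + (591/1000) kW × 1000 h × €0.19 = €381.27 + €112.29 = €493.56
Saving = €456.78 − €493.56 = −€36.78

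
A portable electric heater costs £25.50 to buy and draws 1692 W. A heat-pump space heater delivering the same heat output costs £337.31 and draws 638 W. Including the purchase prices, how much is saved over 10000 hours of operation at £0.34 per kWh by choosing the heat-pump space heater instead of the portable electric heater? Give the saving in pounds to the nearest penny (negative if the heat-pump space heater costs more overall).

portable electric heater: £25.50 + (1692/1000) kW × 10000 h × £0.34 = £25.50 + £5752.8 = £5778.3
heat-pump space heater: £337.31 + (638/1000) kW × 10000 h × £0.34 = £337.31 + £2169.2 = £2506.51
Saving = £5778.3 − £2506.51 = £3271.79

£3271.79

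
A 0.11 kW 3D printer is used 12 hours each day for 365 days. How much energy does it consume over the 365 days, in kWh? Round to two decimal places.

481.80 kWh

Runtime = 12 h/day × 365 days = 4380 h
Energy = 0.11 kW × 4380 h = 481.8 kWh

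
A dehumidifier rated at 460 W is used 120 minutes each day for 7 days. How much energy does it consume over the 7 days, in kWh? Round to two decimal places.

6.44 kWh

Runtime = 120 min × 7 = 840 min = 14 h
Energy = 0.46 kW × 14 h = 6.44 kWh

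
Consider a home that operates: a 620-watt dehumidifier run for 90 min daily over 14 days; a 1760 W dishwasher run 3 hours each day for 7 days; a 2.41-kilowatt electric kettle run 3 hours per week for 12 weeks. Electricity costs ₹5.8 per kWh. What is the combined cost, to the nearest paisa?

₹793.09

dehumidifier: Runtime = 90 min × 14 = 1260 min = 21 h
dehumidifier: 0.62 kW × 21 h = 13.02 kWh
dishwasher: Runtime = 3 h/day × 7 days = 21 h
dishwasher: 1.76 kW × 21 h = 36.96 kWh
electric kettle: Runtime = 3 h/week × 12 weeks = 36 h
electric kettle: 2.41 kW × 36 h = 86.76 kWh
Total energy = 136.74 kWh
Cost = 136.74 × ₹5.8 = ₹793.09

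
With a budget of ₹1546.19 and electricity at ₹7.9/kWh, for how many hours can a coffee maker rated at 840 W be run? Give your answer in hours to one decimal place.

233.0 h

Energy available = ₹1546.19 ÷ ₹7.9/kWh = 195.7203 kWh
Hours = 195.7203 kWh ÷ 0.84 kW = 233.0 h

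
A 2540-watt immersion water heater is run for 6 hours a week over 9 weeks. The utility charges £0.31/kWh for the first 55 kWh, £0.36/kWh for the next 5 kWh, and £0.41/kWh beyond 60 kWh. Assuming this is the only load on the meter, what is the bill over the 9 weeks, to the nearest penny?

Runtime = 6 h/week × 9 weeks = 54 h
Energy = 2.54 kW × 54 h = 137.16 kWh
Tier 1 (0–55 kWh): 55 × £0.31 = £17.05
Tier 2 (55–60 kWh): 5 × £0.36 = £1.8
Above 60 kWh: 77.16 × £0.41 = £31.6356
Bill = £50.49

£50.49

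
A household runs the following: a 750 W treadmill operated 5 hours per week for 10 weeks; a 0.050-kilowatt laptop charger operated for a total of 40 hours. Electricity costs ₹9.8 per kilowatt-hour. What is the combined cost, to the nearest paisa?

treadmill: Runtime = 5 h/week × 10 weeks = 50 h
treadmill: 0.75 kW × 50 h = 37.5 kWh
laptop charger: 0.05 kW × 40 h = 2 kWh
Total energy = 39.5 kWh
Cost = 39.5 × ₹9.8 = ₹387.10

₹387.10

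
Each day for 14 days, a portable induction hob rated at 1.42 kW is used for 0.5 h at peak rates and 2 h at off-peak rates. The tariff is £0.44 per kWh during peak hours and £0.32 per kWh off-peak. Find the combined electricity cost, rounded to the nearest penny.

Peak energy = 1.42 kW × 0.5 h × 14 = 9.94 kWh
Off-peak energy = 1.42 kW × 2 h × 14 = 39.76 kWh
Cost = 9.94 × £0.44 + 39.76 × £0.32 = £4.3736 + £12.7232 = £17.10

£17.10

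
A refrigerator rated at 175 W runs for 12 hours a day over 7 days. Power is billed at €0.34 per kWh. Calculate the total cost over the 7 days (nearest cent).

€5.00

Runtime = 12 h/day × 7 days = 84 h
Energy = 0.175 kW × 84 h = 14.7 kWh
Cost = 14.7 kWh × €0.34/kWh = €5.00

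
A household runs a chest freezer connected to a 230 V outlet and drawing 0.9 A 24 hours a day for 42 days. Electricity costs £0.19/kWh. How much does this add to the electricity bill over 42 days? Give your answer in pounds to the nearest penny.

Power = 0.9 A × 230 V = 207 W = 0.207 kW
Runtime = 24 h × 42 = 1008 h
Energy = 0.207 kW × 1008 h = 208.656 kWh
Cost = 208.656 kWh × £0.19/kWh = £39.64

£39.64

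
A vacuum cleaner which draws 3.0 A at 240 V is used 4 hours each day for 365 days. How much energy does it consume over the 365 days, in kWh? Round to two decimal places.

1051.20 kWh

Power = 3.0 A × 240 V = 720 W = 0.72 kW
Runtime = 4 h/day × 365 days = 1460 h
Energy = 0.72 kW × 1460 h = 1051.2 kWh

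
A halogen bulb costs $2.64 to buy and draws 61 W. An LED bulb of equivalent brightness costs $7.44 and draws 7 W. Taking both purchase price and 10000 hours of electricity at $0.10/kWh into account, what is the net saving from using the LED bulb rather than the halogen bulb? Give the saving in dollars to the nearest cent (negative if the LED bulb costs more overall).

$49.20

halogen bulb: $2.64 + (61/1000) kW × 10000 h × $0.10 = $2.64 + $61 = $63.64
LED bulb: $7.44 + (7/1000) kW × 10000 h × $0.10 = $7.44 + $7 = $14.44
Saving = $63.64 − $14.44 = $49.2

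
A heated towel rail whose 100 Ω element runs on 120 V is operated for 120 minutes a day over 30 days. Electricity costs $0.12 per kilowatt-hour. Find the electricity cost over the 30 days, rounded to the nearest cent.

Power = V²/R = 120²/100 = 144 W = 0.144 kW
Runtime = 120 min × 30 = 3600 min = 60 h
Energy = 0.144 kW × 60 h = 8.64 kWh
Cost = 8.64 kWh × $0.12/kWh = $1.04

$1.04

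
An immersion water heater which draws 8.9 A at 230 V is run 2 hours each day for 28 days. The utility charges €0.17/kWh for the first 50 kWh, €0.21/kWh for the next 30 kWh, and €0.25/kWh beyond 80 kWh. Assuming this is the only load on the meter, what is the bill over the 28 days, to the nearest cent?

Power = 8.9 A × 230 V = 2047 W = 2.047 kW
Runtime = 2 h/day × 28 days = 56 h
Energy = 2.047 kW × 56 h = 114.632 kWh
Tier 1 (0–50 kWh): 50 × €0.17 = €8.5
Tier 2 (50–80 kWh): 30 × €0.21 = €6.3
Above 80 kWh: 34.632 × €0.25 = €8.658
Bill = €23.46

€23.46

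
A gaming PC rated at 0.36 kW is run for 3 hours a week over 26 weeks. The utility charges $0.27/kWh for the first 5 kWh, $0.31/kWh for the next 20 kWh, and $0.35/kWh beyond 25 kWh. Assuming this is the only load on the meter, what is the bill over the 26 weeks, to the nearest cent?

$8.63

Runtime = 3 h/week × 26 weeks = 78 h
Energy = 0.36 kW × 78 h = 28.08 kWh
Tier 1 (0–5 kWh): 5 × $0.27 = $1.35
Tier 2 (5–25 kWh): 20 × $0.31 = $6.2
Above 25 kWh: 3.08 × $0.35 = $1.078
Bill = $8.63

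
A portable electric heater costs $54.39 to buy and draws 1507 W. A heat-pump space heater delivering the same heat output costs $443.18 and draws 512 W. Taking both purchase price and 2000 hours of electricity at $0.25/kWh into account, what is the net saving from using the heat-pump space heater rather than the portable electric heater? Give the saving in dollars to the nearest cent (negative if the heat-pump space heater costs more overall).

portable electric heater: $54.39 + (1507/1000) kW × 2000 h × $0.25 = $54.39 + $753.5 = $807.89
heat-pump space heater: $443.18 + (512/1000) kW × 2000 h × $0.25 = $443.18 + $256 = $699.18
Saving = $807.89 − $699.18 = $108.71

$108.71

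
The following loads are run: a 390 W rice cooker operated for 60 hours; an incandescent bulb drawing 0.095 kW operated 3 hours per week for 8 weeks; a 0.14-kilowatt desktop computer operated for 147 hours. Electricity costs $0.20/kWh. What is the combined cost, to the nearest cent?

rice cooker: 0.39 kW × 60 h = 23.4 kWh
incandescent bulb: Runtime = 3 h/week × 8 weeks = 24 h
incandescent bulb: 0.095 kW × 24 h = 2.28 kWh
desktop computer: 0.14 kW × 147 h = 20.58 kWh
Total energy = 46.26 kWh
Cost = 46.26 × $0.20 = $9.25

$9.25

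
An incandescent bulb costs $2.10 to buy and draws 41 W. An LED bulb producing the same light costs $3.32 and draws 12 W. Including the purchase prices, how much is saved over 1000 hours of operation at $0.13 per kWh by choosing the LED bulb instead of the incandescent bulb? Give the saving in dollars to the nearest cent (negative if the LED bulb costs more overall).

incandescent bulb: $2.10 + (41/1000) kW × 1000 h × $0.13 = $2.10 + $5.33 = $7.43
LED bulb: $3.32 + (12/1000) kW × 1000 h × $0.13 = $3.32 + $1.56 = $4.88
Saving = $7.43 − $4.88 = $2.55

$2.55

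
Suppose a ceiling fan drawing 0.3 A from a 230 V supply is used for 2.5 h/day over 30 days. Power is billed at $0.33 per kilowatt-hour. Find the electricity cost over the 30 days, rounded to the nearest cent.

$1.71

Power = 0.3 A × 230 V = 69 W = 0.069 kW
Runtime = 2.5 h/day × 30 days = 75 h
Energy = 0.069 kW × 75 h = 5.175 kWh
Cost = 5.175 kWh × $0.33/kWh = $1.71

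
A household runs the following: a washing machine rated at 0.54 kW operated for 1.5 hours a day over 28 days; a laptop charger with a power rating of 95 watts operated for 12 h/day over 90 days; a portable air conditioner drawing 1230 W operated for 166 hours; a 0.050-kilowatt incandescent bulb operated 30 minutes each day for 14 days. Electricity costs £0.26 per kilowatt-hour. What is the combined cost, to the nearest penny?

£85.75

washing machine: Runtime = 1.5 h/day × 28 days = 42 h
washing machine: 0.54 kW × 42 h = 22.68 kWh
laptop charger: Runtime = 12 h/day × 90 days = 1080 h
laptop charger: 0.095 kW × 1080 h = 102.6 kWh
portable air conditioner: 1.23 kW × 166 h = 204.18 kWh
incandescent bulb: Runtime = 30 min × 14 = 420 min = 7 h
incandescent bulb: 0.05 kW × 7 h = 0.35 kWh
Total energy = 329.81 kWh
Cost = 329.81 × £0.26 = £85.75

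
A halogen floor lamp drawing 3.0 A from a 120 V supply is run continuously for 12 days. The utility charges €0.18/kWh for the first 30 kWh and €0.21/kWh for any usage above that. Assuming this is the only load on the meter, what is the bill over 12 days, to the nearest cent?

Power = 3.0 A × 120 V = 360 W = 0.36 kW
Runtime = 24 h × 12 = 288 h
Energy = 0.36 kW × 288 h = 103.68 kWh
Tier 1 (0–30 kWh): 30 × €0.18 = €5.4
Above 30 kWh: 73.68 × €0.21 = €15.4728
Bill = €20.87

€20.87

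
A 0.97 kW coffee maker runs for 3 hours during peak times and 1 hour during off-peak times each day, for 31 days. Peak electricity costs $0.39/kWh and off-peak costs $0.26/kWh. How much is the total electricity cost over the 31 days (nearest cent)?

Peak energy = 0.97 kW × 3 h × 31 = 90.21 kWh
Off-peak energy = 0.97 kW × 1 h × 31 = 30.07 kWh
Cost = 90.21 × $0.39 + 30.07 × $0.26 = $35.1819 + $7.8182 = $43.00

$43.00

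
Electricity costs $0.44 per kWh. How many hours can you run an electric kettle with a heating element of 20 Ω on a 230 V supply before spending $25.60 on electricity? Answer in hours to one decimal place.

22.0 h

Power = V²/R = 230²/20 = 2645 W = 2.645 kW
Energy available = $25.60 ÷ $0.44/kWh = 58.1818 kWh
Hours = 58.1818 kWh ÷ 2.645 kW = 22.0 h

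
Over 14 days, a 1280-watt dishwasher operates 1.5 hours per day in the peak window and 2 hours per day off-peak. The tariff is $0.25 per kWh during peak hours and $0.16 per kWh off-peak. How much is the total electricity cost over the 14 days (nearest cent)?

$12.45

Peak energy = 1.28 kW × 1.5 h × 14 = 26.88 kWh
Off-peak energy = 1.28 kW × 2 h × 14 = 35.84 kWh
Cost = 26.88 × $0.25 + 35.84 × $0.16 = $6.72 + $5.7344 = $12.45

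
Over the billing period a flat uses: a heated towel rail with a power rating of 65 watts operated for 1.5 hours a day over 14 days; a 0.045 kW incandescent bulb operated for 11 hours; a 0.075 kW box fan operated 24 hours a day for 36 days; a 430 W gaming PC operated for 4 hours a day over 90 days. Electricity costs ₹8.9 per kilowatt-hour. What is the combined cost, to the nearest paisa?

heated towel rail: Runtime = 1.5 h/day × 14 days = 21 h
heated towel rail: 0.065 kW × 21 h = 1.365 kWh
incandescent bulb: 0.045 kW × 11 h = 0.495 kWh
box fan: Runtime = 24 h × 36 = 864 h
box fan: 0.075 kW × 864 h = 64.8 kWh
gaming PC: Runtime = 4 h/day × 90 days = 360 h
gaming PC: 0.43 kW × 360 h = 154.8 kWh
Total energy = 221.46 kWh
Cost = 221.46 × ₹8.9 = ₹1970.99

₹1970.99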